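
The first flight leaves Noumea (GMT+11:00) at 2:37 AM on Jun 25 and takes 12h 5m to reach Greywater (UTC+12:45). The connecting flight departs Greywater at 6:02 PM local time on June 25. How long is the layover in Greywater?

Convert departure to UTC: 2:37 AM − 11:00 = 3:37 PM UTC on Jun 24.
Add 12 hours and 5 minutes flight time → 3:42 AM UTC (Jun 25).
Greywater is UTC+12:45, so local arrival = 3:42 AM + 12:45 = 4:27 PM on Jun 25.
Layover = 6:02 PM − 4:27 PM = 1 hour 35 minutes.

1 hour 35 minutes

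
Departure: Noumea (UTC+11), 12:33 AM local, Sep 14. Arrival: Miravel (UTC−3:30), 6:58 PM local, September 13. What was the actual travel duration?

Miravel is 14:30 behind Noumea.
Clock-face elapsed time (ignoring zones) is −5 hours 35 minutes.
Actual elapsed = −5 hours 35 minutes + 14:30 = 8 hours 55 minutes.

8 hours 55 minutes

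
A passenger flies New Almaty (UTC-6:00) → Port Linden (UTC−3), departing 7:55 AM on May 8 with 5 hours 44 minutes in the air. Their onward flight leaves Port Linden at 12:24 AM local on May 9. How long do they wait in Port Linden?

7 hours 45 minutes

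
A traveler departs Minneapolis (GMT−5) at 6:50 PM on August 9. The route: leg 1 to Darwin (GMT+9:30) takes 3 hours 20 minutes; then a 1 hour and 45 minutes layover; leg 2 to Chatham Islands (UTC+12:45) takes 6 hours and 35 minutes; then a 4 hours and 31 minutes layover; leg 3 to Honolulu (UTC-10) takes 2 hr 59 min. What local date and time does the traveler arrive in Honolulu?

9:00 AM on Aug 10

Convert departure to UTC: 6:50 PM + 5:00 = 11:50 PM UTC on Aug 9.
Add 3 hours and 20 minutes leg 1 → 3:10 AM UTC (Aug 10).
Add 1 hour 45 minutes layover in Darwin → 4:55 AM UTC.
Add 6 hours and 35 minutes leg 2 → 11:30 AM UTC.
Add 4 hours 31 minutes layover in Chatham Islands → 4:01 PM UTC.
Add 2 hours and 59 minutes leg 3 → 7:00 PM UTC.
Honolulu is UTC−10:00, so local arrival = 7:00 PM − 10:00 = 9:00 AM on Aug 10.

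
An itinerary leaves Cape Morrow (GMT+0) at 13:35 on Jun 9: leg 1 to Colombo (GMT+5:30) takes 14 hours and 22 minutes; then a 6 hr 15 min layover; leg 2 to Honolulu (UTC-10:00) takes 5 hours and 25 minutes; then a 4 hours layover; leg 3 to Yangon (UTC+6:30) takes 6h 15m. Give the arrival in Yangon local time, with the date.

08:22 on Jun 11

Cape Morrow is at UTC+0, so departure is already 13:35 UTC on Jun 9.
Add 14 hours 22 minutes leg 1 → 03:57 UTC (Jun 10).
Add 6 hours and 15 minutes layover in Colombo → 10:12 UTC.
Add 5 hours 25 minutes leg 2 → 15:37 UTC.
Add 4 hours layover in Honolulu → 19:37 UTC.
Add 6 hours and 15 minutes leg 3 → 01:52 UTC (Jun 11).
Yangon is UTC+6:30, so local arrival = 01:52 + 6:30 = 08:22 on Jun 11.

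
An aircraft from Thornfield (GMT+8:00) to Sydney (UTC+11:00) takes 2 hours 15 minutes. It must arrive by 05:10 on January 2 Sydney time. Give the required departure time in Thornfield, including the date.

Target arrival in UTC: 05:10 − 11:00 = 18:10 on Jan 1.
Subtract 2 hours 15 minutes → departure 15:55 UTC on Jan 1.
Thornfield is UTC+8:00: 15:55 + 8:00 = 23:55 on Jan 1.

23:55 on Jan 1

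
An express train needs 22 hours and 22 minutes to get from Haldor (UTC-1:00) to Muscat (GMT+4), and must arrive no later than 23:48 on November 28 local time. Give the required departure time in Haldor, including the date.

Target arrival in UTC: 23:48 − 4:00 = 19:48 on Nov 28.
Subtract 22 hours 22 minutes → departure 21:26 UTC on Nov 27.
Haldor is UTC−1:00: 21:26 − 1:00 = 20:26 on Nov 27.

20:26 on November 27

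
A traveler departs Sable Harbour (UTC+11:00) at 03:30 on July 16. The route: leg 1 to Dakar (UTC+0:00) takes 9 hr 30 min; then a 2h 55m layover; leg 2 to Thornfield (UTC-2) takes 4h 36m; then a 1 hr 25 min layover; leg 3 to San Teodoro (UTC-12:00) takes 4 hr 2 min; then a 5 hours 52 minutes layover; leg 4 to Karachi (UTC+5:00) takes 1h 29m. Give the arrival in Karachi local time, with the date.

Convert departure to UTC: 03:30 − 11:00 = 16:30 UTC on Jul 15.
Add 9 hours 30 minutes leg 1 → 02:00 UTC (Jul 16).
Add 2 hours and 55 minutes layover in Dakar → 04:55 UTC.
Add 4 hours 36 minutes leg 2 → 09:31 UTC.
Add 1 hour and 25 minutes layover in Thornfield → 10:56 UTC.
Add 4 hours and 2 minutes leg 3 → 14:58 UTC.
Add 5 hours 52 minutes layover in San Teodoro → 20:50 UTC.
Add 1 hour 29 minutes leg 4 → 22:19 UTC.
Karachi is UTC+5:00, so local arrival = 22:19 + 5:00 = 03:19 on Jul 17.

03:19 on Jul 17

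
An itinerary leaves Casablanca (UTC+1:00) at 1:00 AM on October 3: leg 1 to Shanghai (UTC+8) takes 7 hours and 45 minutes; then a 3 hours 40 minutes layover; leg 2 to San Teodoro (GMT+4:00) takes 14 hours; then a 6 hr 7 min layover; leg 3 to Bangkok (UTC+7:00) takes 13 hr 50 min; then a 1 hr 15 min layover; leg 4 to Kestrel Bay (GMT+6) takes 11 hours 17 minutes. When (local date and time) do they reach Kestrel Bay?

3:54 PM on Oct 5

Convert departure to UTC: 1:00 AM − 1:00 = 12:00 AM UTC on Oct 3.
Add 7 hours and 45 minutes leg 1 → 7:45 AM UTC.
Add 3 hours and 40 minutes layover in Shanghai → 11:25 AM UTC.
Add 14 hours leg 2 → 1:25 AM UTC (Oct 4).
Add 6 hours and 7 minutes layover in San Teodoro → 7:32 AM UTC.
Add 13 hours and 50 minutes leg 3 → 9:22 PM UTC.
Add 1 hour and 15 minutes layover in Bangkok → 10:37 PM UTC.
Add 11 hours and 17 minutes leg 4 → 9:54 AM UTC (Oct 5).
Kestrel Bay is UTC+6:00, so local arrival = 9:54 AM + 6:00 = 3:54 PM on Oct 5.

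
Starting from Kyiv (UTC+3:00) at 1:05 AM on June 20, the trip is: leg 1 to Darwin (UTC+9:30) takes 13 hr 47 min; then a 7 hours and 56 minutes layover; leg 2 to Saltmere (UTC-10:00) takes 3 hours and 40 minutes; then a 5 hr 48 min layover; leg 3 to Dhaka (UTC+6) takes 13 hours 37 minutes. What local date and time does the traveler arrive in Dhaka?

12:53 AM on Jun 22

Convert departure to UTC: 1:05 AM − 3:00 = 10:05 PM UTC on Jun 19.
Add 13 hours 47 minutes leg 1 → 11:52 AM UTC (Jun 20).
Add 7 hours and 56 minutes layover in Darwin → 7:48 PM UTC.
Add 3 hours and 40 minutes leg 2 → 11:28 PM UTC.
Add 5 hours and 48 minutes layover in Saltmere → 5:16 AM UTC (Jun 21).
Add 13 hours 37 minutes leg 3 → 6:53 PM UTC.
Dhaka is UTC+6:00, so local arrival = 6:53 PM + 6:00 = 12:53 AM on Jun 22.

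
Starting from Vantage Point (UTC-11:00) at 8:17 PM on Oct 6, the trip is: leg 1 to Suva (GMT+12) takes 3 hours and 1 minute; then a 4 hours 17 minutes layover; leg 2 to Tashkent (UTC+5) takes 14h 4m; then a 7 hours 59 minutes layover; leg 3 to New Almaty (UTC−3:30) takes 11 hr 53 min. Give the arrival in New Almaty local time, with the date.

Convert departure to UTC: 8:17 PM + 11:00 = 7:17 AM UTC on Oct 7.
Add 3 hours and 1 minute leg 1 → 10:18 AM UTC.
Add 4 hours and 17 minutes layover in Suva → 2:35 PM UTC.
Add 14 hours 4 minutes leg 2 → 4:39 AM UTC (Oct 8).
Add 7 hours and 59 minutes layover in Tashkent → 12:38 PM UTC.
Add 11 hours and 53 minutes leg 3 → 12:31 AM UTC (Oct 9).
New Almaty is UTC−3:30, so local arrival = 12:31 AM − 3:30 = 9:01 PM on Oct 8.

9:01 PM on October 8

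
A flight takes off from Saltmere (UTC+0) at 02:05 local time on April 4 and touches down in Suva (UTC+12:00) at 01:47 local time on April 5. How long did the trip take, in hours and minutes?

Departure is already UTC: 02:05 on Apr 4.
Arrival in UTC: 01:47 − 12:00 = 13:47 on Apr 4.
Elapsed = 13:47 − 02:05 = 11 hours 42 minutes.

11 hours 42 minutes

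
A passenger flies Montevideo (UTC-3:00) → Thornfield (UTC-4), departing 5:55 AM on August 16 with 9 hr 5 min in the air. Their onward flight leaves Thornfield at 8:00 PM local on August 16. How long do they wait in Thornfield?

Convert departure to UTC: 5:55 AM + 3:00 = 8:55 AM UTC on Aug 16.
Add 9 hours 5 minutes flight time → 6:00 PM UTC.
Thornfield is UTC−4:00, so local arrival = 6:00 PM − 4:00 = 2:00 PM on Aug 16.
Layover = 8:00 PM − 2:00 PM = 6 hours.

6 hours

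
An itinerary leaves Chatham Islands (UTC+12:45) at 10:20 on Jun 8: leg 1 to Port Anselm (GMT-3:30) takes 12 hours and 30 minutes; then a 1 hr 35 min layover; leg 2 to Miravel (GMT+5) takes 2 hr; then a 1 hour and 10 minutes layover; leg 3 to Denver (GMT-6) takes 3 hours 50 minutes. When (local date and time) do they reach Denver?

12:40 on Jun 8

Convert departure to UTC: 10:20 − 12:45 = 21:35 UTC on Jun 7.
Add 12 hours and 30 minutes leg 1 → 10:05 UTC (Jun 8).
Add 1 hour 35 minutes layover in Port Anselm → 11:40 UTC.
Add 2 hours leg 2 → 13:40 UTC.
Add 1 hour 10 minutes layover in Miravel → 14:50 UTC.
Add 3 hours 50 minutes leg 3 → 18:40 UTC.
Denver is UTC−6:00, so local arrival = 18:40 − 6:00 = 12:40 on Jun 8.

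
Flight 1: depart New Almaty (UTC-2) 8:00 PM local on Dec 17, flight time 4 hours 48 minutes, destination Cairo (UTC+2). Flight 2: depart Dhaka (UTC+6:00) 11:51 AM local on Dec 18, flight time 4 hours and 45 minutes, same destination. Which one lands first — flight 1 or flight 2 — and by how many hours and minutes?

the first, by 7 hours 48 minutes

Flight 1 in UTC: 8:00 PM + 2:00 = 10:00 PM on Dec 17.
+4 hours and 48 minutes → arrive 2:48 AM UTC on Dec 18.
Flight 2 in UTC: 11:51 AM − 6:00 = 5:51 AM on Dec 18.
+4 hours and 45 minutes → arrive 10:36 AM UTC on Dec 18.
Flight 1 lands earlier by 7 hours 48 minutes.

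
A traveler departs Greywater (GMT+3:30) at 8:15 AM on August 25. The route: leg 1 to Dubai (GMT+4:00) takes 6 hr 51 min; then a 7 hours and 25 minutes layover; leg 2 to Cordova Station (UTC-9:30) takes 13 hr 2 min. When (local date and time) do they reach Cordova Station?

10:33 PM on August 25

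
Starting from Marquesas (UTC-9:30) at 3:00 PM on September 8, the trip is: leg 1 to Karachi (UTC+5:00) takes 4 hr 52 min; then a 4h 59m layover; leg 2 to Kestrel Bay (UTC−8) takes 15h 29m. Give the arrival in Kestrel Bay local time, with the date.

5:50 PM on September 9

Convert departure to UTC: 3:00 PM + 9:30 = 12:30 AM UTC on Sep 9.
Add 4 hours and 52 minutes leg 1 → 5:22 AM UTC.
Add 4 hours 59 minutes layover in Karachi → 10:21 AM UTC.
Add 15 hours and 29 minutes leg 2 → 1:50 AM UTC (Sep 10).
Kestrel Bay is UTC−8:00, so local arrival = 1:50 AM − 8:00 = 5:50 PM on Sep 9.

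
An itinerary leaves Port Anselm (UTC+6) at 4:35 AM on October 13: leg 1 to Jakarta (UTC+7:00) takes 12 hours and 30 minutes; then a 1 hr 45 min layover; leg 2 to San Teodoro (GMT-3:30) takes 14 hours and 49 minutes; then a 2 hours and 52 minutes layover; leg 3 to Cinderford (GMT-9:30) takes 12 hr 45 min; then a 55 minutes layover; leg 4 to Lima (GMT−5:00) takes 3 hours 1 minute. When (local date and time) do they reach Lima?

6:12 PM on October 14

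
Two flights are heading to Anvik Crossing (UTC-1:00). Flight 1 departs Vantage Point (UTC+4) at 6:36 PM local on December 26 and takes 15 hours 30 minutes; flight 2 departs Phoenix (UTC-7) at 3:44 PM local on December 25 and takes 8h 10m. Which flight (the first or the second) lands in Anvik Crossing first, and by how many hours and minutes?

Flight 1 in UTC: 6:36 PM − 4:00 = 2:36 PM on Dec 26.
+15 hours and 30 minutes → arrive 6:06 AM UTC on Dec 27.
Flight 2 in UTC: 3:44 PM + 7:00 = 10:44 PM on Dec 25.
+8 hours and 10 minutes → arrive 6:54 AM UTC on Dec 26.
Flight 2 lands earlier by 23 hours 12 minutes.

the second, by 23 hours 12 minutes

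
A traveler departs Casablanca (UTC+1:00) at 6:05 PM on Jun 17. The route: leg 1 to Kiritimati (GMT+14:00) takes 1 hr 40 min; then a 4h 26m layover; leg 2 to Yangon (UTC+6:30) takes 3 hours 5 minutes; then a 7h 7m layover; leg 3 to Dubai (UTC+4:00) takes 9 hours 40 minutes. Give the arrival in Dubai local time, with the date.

11:03 PM on Jun 18

Convert departure to UTC: 6:05 PM − 1:00 = 5:05 PM UTC on Jun 17.
Add 1 hour 40 minutes leg 1 → 6:45 PM UTC.
Add 4 hours and 26 minutes layover in Kiritimati → 11:11 PM UTC.
Add 3 hours 5 minutes leg 2 → 2:16 AM UTC (Jun 18).
Add 7 hours and 7 minutes layover in Yangon → 9:23 AM UTC.
Add 9 hours and 40 minutes leg 3 → 7:03 PM UTC.
Dubai is UTC+4:00, so local arrival = 7:03 PM + 4:00 = 11:03 PM on Jun 18.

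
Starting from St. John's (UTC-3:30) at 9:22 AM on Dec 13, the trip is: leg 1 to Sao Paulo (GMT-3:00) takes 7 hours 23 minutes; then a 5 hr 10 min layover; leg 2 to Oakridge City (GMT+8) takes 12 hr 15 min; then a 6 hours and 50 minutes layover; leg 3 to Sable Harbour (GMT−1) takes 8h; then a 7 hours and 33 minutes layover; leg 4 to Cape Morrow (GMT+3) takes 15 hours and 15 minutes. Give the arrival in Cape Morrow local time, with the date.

6:18 AM on December 16

Convert departure to UTC: 9:22 AM + 3:30 = 12:52 PM UTC on Dec 13.
Add 7 hours 23 minutes leg 1 → 8:15 PM UTC.
Add 5 hours and 10 minutes layover in Sao Paulo → 1:25 AM UTC (Dec 14).
Add 12 hours 15 minutes leg 2 → 1:40 PM UTC.
Add 6 hours and 50 minutes layover in Oakridge City → 8:30 PM UTC.
Add 8 hours leg 3 → 4:30 AM UTC (Dec 15).
Add 7 hours 33 minutes layover in Sable Harbour → 12:03 PM UTC.
Add 15 hours and 15 minutes leg 4 → 3:18 AM UTC (Dec 16).
Cape Morrow is UTC+3:00, so local arrival = 3:18 AM + 3:00 = 6:18 AM on Dec 16.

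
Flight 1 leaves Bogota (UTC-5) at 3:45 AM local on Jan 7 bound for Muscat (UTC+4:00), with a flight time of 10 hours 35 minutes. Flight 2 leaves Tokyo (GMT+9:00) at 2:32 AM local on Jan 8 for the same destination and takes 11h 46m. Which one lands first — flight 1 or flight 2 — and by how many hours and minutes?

the first, by 9 hours 58 minutes

Flight 1 in UTC: 3:45 AM + 5:00 = 8:45 AM on Jan 7.
+10 hours 35 minutes → arrive 7:20 PM UTC on Jan 7.
Flight 2 in UTC: 2:32 AM − 9:00 = 5:32 PM on Jan 7.
+11 hours 46 minutes → arrive 5:18 AM UTC on Jan 8.
Flight 1 lands earlier by 9 hours 58 minutes.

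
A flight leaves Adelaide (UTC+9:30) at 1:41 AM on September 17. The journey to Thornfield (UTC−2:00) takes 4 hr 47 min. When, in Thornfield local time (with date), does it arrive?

6:58 PM on Sep 16

Convert departure to UTC: 1:41 AM − 9:30 = 4:11 PM UTC on Sep 16.
Add 4 hours 47 minutes travel time → 8:58 PM UTC.
Thornfield is UTC−2:00, so local arrival = 8:58 PM − 2:00 = 6:58 PM on Sep 16.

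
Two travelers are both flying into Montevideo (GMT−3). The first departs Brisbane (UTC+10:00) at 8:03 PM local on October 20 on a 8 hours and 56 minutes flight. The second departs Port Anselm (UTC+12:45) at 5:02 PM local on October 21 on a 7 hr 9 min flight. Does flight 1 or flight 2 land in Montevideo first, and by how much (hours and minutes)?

the first, by 16 hours 27 minutes

Flight 1 in UTC: 8:03 PM − 10:00 = 10:03 AM on Oct 20.
+8 hours and 56 minutes → arrive 6:59 PM UTC on Oct 20.
Flight 2 in UTC: 5:02 PM − 12:45 = 4:17 AM on Oct 21.
+7 hours 9 minutes → arrive 11:26 AM UTC on Oct 21.
Flight 1 lands earlier by 16 hours 27 minutes.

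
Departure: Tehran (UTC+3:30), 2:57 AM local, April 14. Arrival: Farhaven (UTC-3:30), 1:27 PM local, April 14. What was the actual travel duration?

17 hours 30 minutes

Farhaven is 7:00 behind Tehran.
Clock-face elapsed time (ignoring zones) is 10 hours 30 minutes.
Actual elapsed = 10 hours 30 minutes + 7:00 = 17 hours 30 minutes.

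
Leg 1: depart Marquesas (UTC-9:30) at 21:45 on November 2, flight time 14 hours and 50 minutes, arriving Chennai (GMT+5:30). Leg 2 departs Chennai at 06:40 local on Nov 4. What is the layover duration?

Convert departure to UTC: 21:45 + 9:30 = 07:15 UTC on Nov 3.
Add 14 hours and 50 minutes flight time → 22:05 UTC.
Chennai is UTC+5:30, so local arrival = 22:05 + 5:30 = 03:35 on Nov 4.
Layover = 06:40 − 03:35 = 3 hours 5 minutes.

3 hours 5 minutes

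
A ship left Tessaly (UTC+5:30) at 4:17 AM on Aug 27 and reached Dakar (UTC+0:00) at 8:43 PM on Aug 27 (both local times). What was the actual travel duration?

Dakar is 5:30 behind Tessaly.
Clock-face elapsed time (ignoring zones) is 16 hours 26 minutes.
Actual elapsed = 16 hours 26 minutes + 5:30 = 21 hours 56 minutes.

21 hours 56 minutes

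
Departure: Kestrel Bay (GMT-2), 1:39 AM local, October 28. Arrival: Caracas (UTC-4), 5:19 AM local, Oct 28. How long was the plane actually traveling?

5 hours 40 minutes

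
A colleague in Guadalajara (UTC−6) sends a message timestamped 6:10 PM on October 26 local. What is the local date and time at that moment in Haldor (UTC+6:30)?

Haldor is 12:30 ahead of Guadalajara.
Shift by the zone difference: 6:10 PM + 12:30 = 6:40 AM on Oct 27 in Haldor.

6:40 AM on October 27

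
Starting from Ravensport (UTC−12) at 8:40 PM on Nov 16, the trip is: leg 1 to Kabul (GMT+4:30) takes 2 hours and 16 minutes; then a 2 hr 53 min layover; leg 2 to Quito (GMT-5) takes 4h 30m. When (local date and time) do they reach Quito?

1:19 PM on November 17

Convert departure to UTC: 8:40 PM + 12:00 = 8:40 AM UTC on Nov 17.
Add 2 hours and 16 minutes leg 1 → 10:56 AM UTC.
Add 2 hours 53 minutes layover in Kabul → 1:49 PM UTC.
Add 4 hours 30 minutes leg 2 → 6:19 PM UTC.
Quito is UTC−5:00, so local arrival = 6:19 PM − 5:00 = 1:19 PM on Nov 17.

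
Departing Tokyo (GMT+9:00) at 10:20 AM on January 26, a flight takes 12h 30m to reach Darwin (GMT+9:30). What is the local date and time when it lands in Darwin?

11:20 PM on Jan 26

Convert departure to UTC: 10:20 AM − 9:00 = 1:20 AM UTC on Jan 26.
Add 12 hours 30 minutes travel time → 1:50 PM UTC.
Darwin is UTC+9:30, so local arrival = 1:50 PM + 9:30 = 11:20 PM on Jan 26.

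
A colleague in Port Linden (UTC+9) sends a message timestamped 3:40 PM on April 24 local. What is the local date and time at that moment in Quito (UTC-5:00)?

1:40 AM on Apr 24

In UTC: 3:40 PM − 9:00 = 6:40 AM on Apr 24.
Quito is UTC−5:00: 6:40 AM − 5:00 = 1:40 AM on Apr 24.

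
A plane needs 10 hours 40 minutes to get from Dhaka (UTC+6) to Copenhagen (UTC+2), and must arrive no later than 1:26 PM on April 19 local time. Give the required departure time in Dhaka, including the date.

Target arrival in UTC: 1:26 PM − 2:00 = 11:26 AM on Apr 19.
Subtract 10 hours and 40 minutes → departure 12:46 AM UTC on Apr 19.
Dhaka is UTC+6:00: 12:46 AM + 6:00 = 6:46 AM on Apr 19.

6:46 AM on April 19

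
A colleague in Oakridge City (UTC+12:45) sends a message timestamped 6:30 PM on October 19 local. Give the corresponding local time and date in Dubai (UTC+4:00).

9:45 AM on Oct 19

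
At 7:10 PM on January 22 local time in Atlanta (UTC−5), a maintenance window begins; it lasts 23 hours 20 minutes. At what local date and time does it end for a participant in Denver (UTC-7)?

Convert start to UTC: 7:10 PM + 5:00 = 12:10 AM UTC on Jan 23.
Add 23 hours and 20 minutes duration → 11:30 PM UTC.
Denver is UTC−7:00, so local end time = 11:30 PM − 7:00 = 4:30 PM on Jan 23.

4:30 PM on January 23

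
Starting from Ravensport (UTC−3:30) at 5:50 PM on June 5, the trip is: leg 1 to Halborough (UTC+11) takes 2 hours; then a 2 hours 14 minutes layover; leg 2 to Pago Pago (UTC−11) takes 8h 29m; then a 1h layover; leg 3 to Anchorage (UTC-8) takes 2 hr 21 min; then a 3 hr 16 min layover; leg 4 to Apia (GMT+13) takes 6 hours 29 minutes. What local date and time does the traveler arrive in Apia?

12:09 PM on June 7

Convert departure to UTC: 5:50 PM + 3:30 = 9:20 PM UTC on Jun 5.
Add 2 hours leg 1 → 11:20 PM UTC.
Add 2 hours 14 minutes layover in Halborough → 1:34 AM UTC (Jun 6).
Add 8 hours and 29 minutes leg 2 → 10:03 AM UTC.
Add 1 hour layover in Pago Pago → 11:03 AM UTC.
Add 2 hours 21 minutes leg 3 → 1:24 PM UTC.
Add 3 hours 16 minutes layover in Anchorage → 4:40 PM UTC.
Add 6 hours and 29 minutes leg 4 → 11:09 PM UTC.
Apia is UTC+13:00, so local arrival = 11:09 PM + 13:00 = 12:09 PM on Jun 7.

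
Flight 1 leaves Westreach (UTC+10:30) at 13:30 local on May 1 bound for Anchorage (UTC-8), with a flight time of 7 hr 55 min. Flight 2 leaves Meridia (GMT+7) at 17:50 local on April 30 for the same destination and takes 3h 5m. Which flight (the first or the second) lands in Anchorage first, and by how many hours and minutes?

Flight 1 in UTC: 13:30 − 10:30 = 03:00 on May 1.
+7 hours 55 minutes → arrive 10:55 UTC on May 1.
Flight 2 in UTC: 17:50 − 7:00 = 10:50 on Apr 30.
+3 hours and 5 minutes → arrive 13:55 UTC on Apr 30.
Flight 2 lands earlier by 21 hours.

the second, by 21 hours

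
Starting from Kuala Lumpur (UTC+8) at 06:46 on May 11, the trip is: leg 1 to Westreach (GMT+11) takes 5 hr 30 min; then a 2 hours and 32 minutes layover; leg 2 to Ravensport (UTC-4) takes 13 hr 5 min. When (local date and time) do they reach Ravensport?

Convert departure to UTC: 06:46 − 8:00 = 22:46 UTC on May 10.
Add 5 hours 30 minutes leg 1 → 04:16 UTC (May 11).
Add 2 hours 32 minutes layover in Westreach → 06:48 UTC.
Add 13 hours 5 minutes leg 2 → 19:53 UTC.
Ravensport is UTC−4:00, so local arrival = 19:53 − 4:00 = 15:53 on May 11.

15:53 on May 11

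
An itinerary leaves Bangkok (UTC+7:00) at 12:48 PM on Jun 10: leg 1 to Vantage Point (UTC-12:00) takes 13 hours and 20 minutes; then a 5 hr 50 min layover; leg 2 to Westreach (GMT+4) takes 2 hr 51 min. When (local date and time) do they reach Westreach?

7:49 AM on June 11

Convert departure to UTC: 12:48 PM − 7:00 = 5:48 AM UTC on Jun 10.
Add 13 hours 20 minutes leg 1 → 7:08 PM UTC.
Add 5 hours and 50 minutes layover in Vantage Point → 12:58 AM UTC (Jun 11).
Add 2 hours and 51 minutes leg 2 → 3:49 AM UTC.
Westreach is UTC+4:00, so local arrival = 3:49 AM + 4:00 = 7:49 AM on Jun 11.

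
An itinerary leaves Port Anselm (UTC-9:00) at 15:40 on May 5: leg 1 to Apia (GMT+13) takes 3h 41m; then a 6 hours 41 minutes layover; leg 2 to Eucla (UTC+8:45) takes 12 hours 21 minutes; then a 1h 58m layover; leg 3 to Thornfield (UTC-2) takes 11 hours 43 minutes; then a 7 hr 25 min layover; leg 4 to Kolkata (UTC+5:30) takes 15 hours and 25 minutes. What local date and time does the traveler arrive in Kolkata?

17:24 on May 8

Convert departure to UTC: 15:40 + 9:00 = 00:40 UTC on May 6.
Add 3 hours 41 minutes leg 1 → 04:21 UTC.
Add 6 hours and 41 minutes layover in Apia → 11:02 UTC.
Add 12 hours and 21 minutes leg 2 → 23:23 UTC.
Add 1 hour 58 minutes layover in Eucla → 01:21 UTC (May 7).
Add 11 hours 43 minutes leg 3 → 13:04 UTC.
Add 7 hours and 25 minutes layover in Thornfield → 20:29 UTC.
Add 15 hours and 25 minutes leg 4 → 11:54 UTC (May 8).
Kolkata is UTC+5:30, so local arrival = 11:54 + 5:30 = 17:24 on May 8.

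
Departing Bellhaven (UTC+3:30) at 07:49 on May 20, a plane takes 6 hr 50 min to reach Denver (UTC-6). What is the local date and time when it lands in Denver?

05:09 on May 20

Denver is 9:30 behind Bellhaven.
After 6 hours 50 minutes it is 14:39 in Bellhaven.
Shift by the zone difference: 14:39 − 9:30 = 05:09 on May 20 in Denver.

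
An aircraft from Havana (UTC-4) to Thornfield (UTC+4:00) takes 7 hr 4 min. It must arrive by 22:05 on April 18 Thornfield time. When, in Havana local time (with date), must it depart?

07:01 on April 18

Target arrival in UTC: 22:05 − 4:00 = 18:05 on Apr 18.
Subtract 7 hours and 4 minutes → departure 11:01 UTC on Apr 18.
Havana is UTC−4:00: 11:01 − 4:00 = 07:01 on Apr 18.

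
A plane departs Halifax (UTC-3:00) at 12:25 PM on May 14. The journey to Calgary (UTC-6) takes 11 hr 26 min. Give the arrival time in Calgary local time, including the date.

8:51 PM on May 14

Convert departure to UTC: 12:25 PM + 3:00 = 3:25 PM UTC on May 14.
Add 11 hours and 26 minutes travel time → 2:51 AM UTC (May 15).
Calgary is UTC−6:00, so local arrival = 2:51 AM − 6:00 = 8:51 PM on May 14.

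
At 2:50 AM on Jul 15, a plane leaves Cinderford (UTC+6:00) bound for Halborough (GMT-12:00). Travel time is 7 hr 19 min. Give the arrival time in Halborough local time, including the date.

Convert departure to UTC: 2:50 AM − 6:00 = 8:50 PM UTC on Jul 14.
Add 7 hours and 19 minutes travel time → 4:09 AM UTC (Jul 15).
Halborough is UTC−12:00, so local arrival = 4:09 AM − 12:00 = 4:09 PM on Jul 14.

4:09 PM on July 14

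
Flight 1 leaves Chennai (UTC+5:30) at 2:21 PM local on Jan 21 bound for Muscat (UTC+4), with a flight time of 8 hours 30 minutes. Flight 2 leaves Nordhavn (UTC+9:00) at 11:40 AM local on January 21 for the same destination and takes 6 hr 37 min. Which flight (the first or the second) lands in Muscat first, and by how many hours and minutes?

the second, by 8 hours 4 minutes

Flight 1 in UTC: 2:21 PM − 5:30 = 8:51 AM on Jan 21.
+8 hours and 30 minutes → arrive 5:21 PM UTC on Jan 21.
Flight 2 in UTC: 11:40 AM − 9:00 = 2:40 AM on Jan 21.
+6 hours 37 minutes → arrive 9:17 AM UTC on Jan 21.
Flight 2 lands earlier by 8 hours 4 minutes.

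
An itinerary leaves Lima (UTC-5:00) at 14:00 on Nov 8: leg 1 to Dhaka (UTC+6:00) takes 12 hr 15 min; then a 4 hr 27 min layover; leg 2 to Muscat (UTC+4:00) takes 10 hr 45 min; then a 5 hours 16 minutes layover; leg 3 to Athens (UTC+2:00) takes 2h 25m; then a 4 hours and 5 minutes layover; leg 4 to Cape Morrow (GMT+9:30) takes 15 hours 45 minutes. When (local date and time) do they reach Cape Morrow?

11:28 on November 11

Convert departure to UTC: 14:00 + 5:00 = 19:00 UTC on Nov 8.
Add 12 hours 15 minutes leg 1 → 07:15 UTC (Nov 9).
Add 4 hours and 27 minutes layover in Dhaka → 11:42 UTC.
Add 10 hours 45 minutes leg 2 → 22:27 UTC.
Add 5 hours 16 minutes layover in Muscat → 03:43 UTC (Nov 10).
Add 2 hours and 25 minutes leg 3 → 06:08 UTC.
Add 4 hours and 5 minutes layover in Athens → 10:13 UTC.
Add 15 hours 45 minutes leg 4 → 01:58 UTC (Nov 11).
Cape Morrow is UTC+9:30, so local arrival = 01:58 + 9:30 = 11:28 on Nov 11.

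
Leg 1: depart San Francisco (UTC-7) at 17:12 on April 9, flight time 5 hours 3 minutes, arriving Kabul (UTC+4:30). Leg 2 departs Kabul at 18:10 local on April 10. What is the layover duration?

Convert departure to UTC: 17:12 + 7:00 = 00:12 UTC on Apr 10.
Add 5 hours 3 minutes flight time → 05:15 UTC.
Kabul is UTC+4:30, so local arrival = 05:15 + 4:30 = 09:45 on Apr 10.
Layover = 18:10 − 09:45 = 8 hours 25 minutes.

8 hours 25 minutes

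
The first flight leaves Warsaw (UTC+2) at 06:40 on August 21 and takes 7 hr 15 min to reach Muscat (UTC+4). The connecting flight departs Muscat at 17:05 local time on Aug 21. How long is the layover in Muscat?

1 hour 10 minutes

Convert departure to UTC: 06:40 − 2:00 = 04:40 UTC on Aug 21.
Add 7 hours and 15 minutes flight time → 11:55 UTC.
Muscat is UTC+4:00, so local arrival = 11:55 + 4:00 = 15:55 on Aug 21.
Layover = 17:05 − 15:55 = 1 hour 10 minutes.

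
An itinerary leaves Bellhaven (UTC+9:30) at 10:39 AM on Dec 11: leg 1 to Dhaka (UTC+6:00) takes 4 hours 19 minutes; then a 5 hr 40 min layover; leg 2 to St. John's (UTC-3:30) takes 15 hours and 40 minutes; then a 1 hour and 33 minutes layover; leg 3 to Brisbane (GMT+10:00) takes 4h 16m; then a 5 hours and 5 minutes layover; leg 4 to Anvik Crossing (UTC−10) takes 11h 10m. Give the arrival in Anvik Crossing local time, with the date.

2:52 PM on December 12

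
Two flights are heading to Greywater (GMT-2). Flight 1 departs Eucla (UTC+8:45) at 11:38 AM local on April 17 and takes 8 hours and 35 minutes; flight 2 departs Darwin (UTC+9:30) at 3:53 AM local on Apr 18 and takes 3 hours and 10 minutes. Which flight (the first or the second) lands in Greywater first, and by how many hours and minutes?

Flight 1 in UTC: 11:38 AM − 8:45 = 2:53 AM on Apr 17.
+8 hours and 35 minutes → arrive 11:28 AM UTC on Apr 17.
Flight 2 in UTC: 3:53 AM − 9:30 = 6:23 PM on Apr 17.
+3 hours and 10 minutes → arrive 9:33 PM UTC on Apr 17.
Flight 1 lands earlier by 10 hours 5 minutes.

the first, by 10 hours 5 minutes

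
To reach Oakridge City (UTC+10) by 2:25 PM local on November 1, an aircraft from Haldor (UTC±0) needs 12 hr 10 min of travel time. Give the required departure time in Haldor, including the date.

Target arrival in UTC: 2:25 PM − 10:00 = 4:25 AM on Nov 1.
Subtract 12 hours and 10 minutes → departure 4:15 PM UTC on Oct 31.
Haldor is UTC+0, so departure is 4:15 PM on Oct 31.

4:15 PM on Oct 31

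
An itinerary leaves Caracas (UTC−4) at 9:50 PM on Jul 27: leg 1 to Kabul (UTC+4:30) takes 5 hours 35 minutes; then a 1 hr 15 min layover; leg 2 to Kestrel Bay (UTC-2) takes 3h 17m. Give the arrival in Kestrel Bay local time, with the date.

Convert departure to UTC: 9:50 PM + 4:00 = 1:50 AM UTC on Jul 28.
Add 5 hours 35 minutes leg 1 → 7:25 AM UTC.
Add 1 hour and 15 minutes layover in Kabul → 8:40 AM UTC.
Add 3 hours 17 minutes leg 2 → 11:57 AM UTC.
Kestrel Bay is UTC−2:00, so local arrival = 11:57 AM − 2:00 = 9:57 AM on Jul 28.

9:57 AM on July 28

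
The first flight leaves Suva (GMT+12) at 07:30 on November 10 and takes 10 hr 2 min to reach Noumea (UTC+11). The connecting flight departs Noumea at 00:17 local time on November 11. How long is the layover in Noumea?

7 hours 45 minutes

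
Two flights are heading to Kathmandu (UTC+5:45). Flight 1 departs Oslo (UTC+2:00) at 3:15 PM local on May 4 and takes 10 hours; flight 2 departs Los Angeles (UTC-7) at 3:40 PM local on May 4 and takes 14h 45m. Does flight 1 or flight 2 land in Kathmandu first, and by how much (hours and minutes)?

the first, by 14 hours 10 minutes

Flight 1 in UTC: 3:15 PM − 2:00 = 1:15 PM on May 4.
+10 hours → arrive 11:15 PM UTC on May 4.
Flight 2 in UTC: 3:40 PM + 7:00 = 10:40 PM on May 4.
+14 hours and 45 minutes → arrive 1:25 PM UTC on May 5.
Flight 1 lands earlier by 14 hours 10 minutes.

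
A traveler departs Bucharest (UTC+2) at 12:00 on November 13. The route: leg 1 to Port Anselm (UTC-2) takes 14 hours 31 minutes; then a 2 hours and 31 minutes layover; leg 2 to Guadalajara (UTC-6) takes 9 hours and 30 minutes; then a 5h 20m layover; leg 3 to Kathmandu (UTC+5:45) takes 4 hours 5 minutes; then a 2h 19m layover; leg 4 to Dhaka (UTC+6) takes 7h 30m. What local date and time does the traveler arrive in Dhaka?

13:46 on November 15

Convert departure to UTC: 12:00 − 2:00 = 10:00 UTC on Nov 13.
Add 14 hours 31 minutes leg 1 → 00:31 UTC (Nov 14).
Add 2 hours and 31 minutes layover in Port Anselm → 03:02 UTC.
Add 9 hours 30 minutes leg 2 → 12:32 UTC.
Add 5 hours and 20 minutes layover in Guadalajara → 17:52 UTC.
Add 4 hours 5 minutes leg 3 → 21:57 UTC.
Add 2 hours 19 minutes layover in Kathmandu → 00:16 UTC (Nov 15).
Add 7 hours and 30 minutes leg 4 → 07:46 UTC.
Dhaka is UTC+6:00, so local arrival = 07:46 + 6:00 = 13:46 on Nov 15.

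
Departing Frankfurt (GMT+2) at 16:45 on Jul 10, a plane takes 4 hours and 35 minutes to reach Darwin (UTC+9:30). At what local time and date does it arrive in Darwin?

Convert departure to UTC: 16:45 − 2:00 = 14:45 UTC on Jul 10.
Add 4 hours and 35 minutes travel time → 19:20 UTC.
Darwin is UTC+9:30, so local arrival = 19:20 + 9:30 = 04:50 on Jul 11.

04:50 on Jul 11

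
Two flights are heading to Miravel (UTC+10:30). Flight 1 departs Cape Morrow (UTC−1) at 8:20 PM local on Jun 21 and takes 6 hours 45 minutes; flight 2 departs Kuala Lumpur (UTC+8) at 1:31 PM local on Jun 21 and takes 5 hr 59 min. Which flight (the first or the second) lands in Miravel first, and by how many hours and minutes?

Flight 1 in UTC: 8:20 PM + 1:00 = 9:20 PM on Jun 21.
+6 hours and 45 minutes → arrive 4:05 AM UTC on Jun 22.
Flight 2 in UTC: 1:31 PM − 8:00 = 5:31 AM on Jun 21.
+5 hours and 59 minutes → arrive 11:30 AM UTC on Jun 21.
Flight 2 lands earlier by 16 hours 35 minutes.

the second, by 16 hours 35 minutes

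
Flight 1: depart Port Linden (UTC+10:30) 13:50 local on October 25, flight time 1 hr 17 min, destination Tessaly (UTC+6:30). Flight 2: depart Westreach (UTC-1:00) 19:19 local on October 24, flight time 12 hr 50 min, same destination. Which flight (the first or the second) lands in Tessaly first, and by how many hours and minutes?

Flight 1 in UTC: 13:50 − 10:30 = 03:20 on Oct 25.
+1 hour and 17 minutes → arrive 04:37 UTC on Oct 25.
Flight 2 in UTC: 19:19 + 1:00 = 20:19 on Oct 24.
+12 hours 50 minutes → arrive 09:09 UTC on Oct 25.
Flight 1 lands earlier by 4 hours 32 minutes.

the first, by 4 hours 32 minutes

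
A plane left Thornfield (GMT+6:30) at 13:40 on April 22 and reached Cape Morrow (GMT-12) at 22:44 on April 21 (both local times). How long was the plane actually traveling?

3 hours 34 minutes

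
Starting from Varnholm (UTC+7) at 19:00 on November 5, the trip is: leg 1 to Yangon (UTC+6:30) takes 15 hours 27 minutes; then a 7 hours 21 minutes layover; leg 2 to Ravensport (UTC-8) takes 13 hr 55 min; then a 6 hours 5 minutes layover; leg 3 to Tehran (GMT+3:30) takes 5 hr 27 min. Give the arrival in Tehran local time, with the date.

Convert departure to UTC: 19:00 − 7:00 = 12:00 UTC on Nov 5.
Add 15 hours 27 minutes leg 1 → 03:27 UTC (Nov 6).
Add 7 hours and 21 minutes layover in Yangon → 10:48 UTC.
Add 13 hours 55 minutes leg 2 → 00:43 UTC (Nov 7).
Add 6 hours and 5 minutes layover in Ravensport → 06:48 UTC.
Add 5 hours 27 minutes leg 3 → 12:15 UTC.
Tehran is UTC+3:30, so local arrival = 12:15 + 3:30 = 15:45 on Nov 7.

15:45 on November 7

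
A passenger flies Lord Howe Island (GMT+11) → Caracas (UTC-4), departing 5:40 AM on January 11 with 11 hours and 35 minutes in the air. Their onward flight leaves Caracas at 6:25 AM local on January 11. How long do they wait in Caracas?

4 hours 10 minutes

Convert departure to UTC: 5:40 AM − 11:00 = 6:40 PM UTC on Jan 10.
Add 11 hours 35 minutes flight time → 6:15 AM UTC (Jan 11).
Caracas is UTC−4:00, so local arrival = 6:15 AM − 4:00 = 2:15 AM on Jan 11.
Layover = 6:25 AM − 2:15 AM = 4 hours 10 minutes.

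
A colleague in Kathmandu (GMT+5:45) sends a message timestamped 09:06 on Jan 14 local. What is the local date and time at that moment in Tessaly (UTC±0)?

03:21 on January 14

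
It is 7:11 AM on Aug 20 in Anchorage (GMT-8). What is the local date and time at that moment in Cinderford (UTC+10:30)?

Cinderford is 18:30 ahead of Anchorage.
Shift by the zone difference: 7:11 AM + 18:30 = 1:41 AM on Aug 21 in Cinderford.

1:41 AM on August 21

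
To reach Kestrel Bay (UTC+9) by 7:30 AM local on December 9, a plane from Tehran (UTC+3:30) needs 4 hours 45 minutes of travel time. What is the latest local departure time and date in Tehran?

9:15 PM on December 8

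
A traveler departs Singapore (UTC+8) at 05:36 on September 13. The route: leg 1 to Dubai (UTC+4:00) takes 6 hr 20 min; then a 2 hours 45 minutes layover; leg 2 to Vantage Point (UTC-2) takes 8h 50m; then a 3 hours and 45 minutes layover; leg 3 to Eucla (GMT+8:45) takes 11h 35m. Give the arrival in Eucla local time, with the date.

Convert departure to UTC: 05:36 − 8:00 = 21:36 UTC on Sep 12.
Add 6 hours and 20 minutes leg 1 → 03:56 UTC (Sep 13).
Add 2 hours 45 minutes layover in Dubai → 06:41 UTC.
Add 8 hours 50 minutes leg 2 → 15:31 UTC.
Add 3 hours 45 minutes layover in Vantage Point → 19:16 UTC.
Add 11 hours 35 minutes leg 3 → 06:51 UTC (Sep 14).
Eucla is UTC+8:45, so local arrival = 06:51 + 8:45 = 15:36 on Sep 14.

15:36 on Sep 14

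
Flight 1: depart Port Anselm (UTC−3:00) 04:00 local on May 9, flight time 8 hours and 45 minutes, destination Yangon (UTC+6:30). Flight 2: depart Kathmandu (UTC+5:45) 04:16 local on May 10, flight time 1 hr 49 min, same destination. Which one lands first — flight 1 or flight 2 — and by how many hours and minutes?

the first, by 8 hours 35 minutes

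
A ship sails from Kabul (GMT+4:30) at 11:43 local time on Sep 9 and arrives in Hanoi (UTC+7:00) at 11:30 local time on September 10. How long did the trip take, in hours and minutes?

Departure in UTC: 11:43 − 4:30 = 07:13 on Sep 9.
Arrival in UTC: 11:30 − 7:00 = 04:30 on Sep 10.
Elapsed = 04:30 − 07:13 (+1 day) = 21 hours 17 minutes.

21 hours 17 minutes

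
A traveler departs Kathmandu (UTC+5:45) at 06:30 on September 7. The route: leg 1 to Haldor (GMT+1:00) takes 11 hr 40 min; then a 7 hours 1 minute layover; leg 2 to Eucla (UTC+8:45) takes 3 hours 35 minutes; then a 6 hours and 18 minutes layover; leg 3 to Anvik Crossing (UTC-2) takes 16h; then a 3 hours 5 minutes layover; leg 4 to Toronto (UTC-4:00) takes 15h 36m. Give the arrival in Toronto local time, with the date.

Convert departure to UTC: 06:30 − 5:45 = 00:45 UTC on Sep 7.
Add 11 hours 40 minutes leg 1 → 12:25 UTC.
Add 7 hours and 1 minute layover in Haldor → 19:26 UTC.
Add 3 hours and 35 minutes leg 2 → 23:01 UTC.
Add 6 hours and 18 minutes layover in Eucla → 05:19 UTC (Sep 8).
Add 16 hours leg 3 → 21:19 UTC.
Add 3 hours and 5 minutes layover in Anvik Crossing → 00:24 UTC (Sep 9).
Add 15 hours 36 minutes leg 4 → 16:00 UTC.
Toronto is UTC−4:00, so local arrival = 16:00 − 4:00 = 12:00 on Sep 9.

12:00 on September 9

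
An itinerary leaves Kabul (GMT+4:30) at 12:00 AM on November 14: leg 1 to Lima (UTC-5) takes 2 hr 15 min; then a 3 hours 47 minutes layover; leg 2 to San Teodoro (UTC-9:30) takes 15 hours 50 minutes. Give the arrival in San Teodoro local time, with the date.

7:52 AM on Nov 14

Convert departure to UTC: 12:00 AM − 4:30 = 7:30 PM UTC on Nov 13.
Add 2 hours and 15 minutes leg 1 → 9:45 PM UTC.
Add 3 hours and 47 minutes layover in Lima → 1:32 AM UTC (Nov 14).
Add 15 hours and 50 minutes leg 2 → 5:22 PM UTC.
San Teodoro is UTC−9:30, so local arrival = 5:22 PM − 9:30 = 7:52 AM on Nov 14.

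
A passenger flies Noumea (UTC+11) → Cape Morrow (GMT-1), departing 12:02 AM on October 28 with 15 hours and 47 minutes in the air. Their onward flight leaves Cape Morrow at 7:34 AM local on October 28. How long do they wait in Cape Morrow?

Convert departure to UTC: 12:02 AM − 11:00 = 1:02 PM UTC on Oct 27.
Add 15 hours 47 minutes flight time → 4:49 AM UTC (Oct 28).
Cape Morrow is UTC−1:00, so local arrival = 4:49 AM − 1:00 = 3:49 AM on Oct 28.
Layover = 7:34 AM − 3:49 AM = 3 hours 45 minutes.

3 hours 45 minutes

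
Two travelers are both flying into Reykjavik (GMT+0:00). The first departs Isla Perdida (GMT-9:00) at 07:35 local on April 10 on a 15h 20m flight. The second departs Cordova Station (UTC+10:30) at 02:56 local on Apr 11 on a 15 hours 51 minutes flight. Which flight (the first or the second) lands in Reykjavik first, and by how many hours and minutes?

the first, by 22 minutes

Flight 1 in UTC: 07:35 + 9:00 = 16:35 on Apr 10.
+15 hours 20 minutes → arrive 07:55 UTC on Apr 11.
Flight 2 in UTC: 02:56 − 10:30 = 16:26 on Apr 10.
+15 hours 51 minutes → arrive 08:17 UTC on Apr 11.
Flight 1 lands earlier by 22 minutes.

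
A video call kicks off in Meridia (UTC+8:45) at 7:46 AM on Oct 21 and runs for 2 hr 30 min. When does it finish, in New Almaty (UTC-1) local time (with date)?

12:31 AM on October 21

Convert start to UTC: 7:46 AM − 8:45 = 11:01 PM UTC on Oct 20.
Add 2 hours and 30 minutes duration → 1:31 AM UTC (Oct 21).
New Almaty is UTC−1:00, so local end time = 1:31 AM − 1:00 = 12:31 AM on Oct 21.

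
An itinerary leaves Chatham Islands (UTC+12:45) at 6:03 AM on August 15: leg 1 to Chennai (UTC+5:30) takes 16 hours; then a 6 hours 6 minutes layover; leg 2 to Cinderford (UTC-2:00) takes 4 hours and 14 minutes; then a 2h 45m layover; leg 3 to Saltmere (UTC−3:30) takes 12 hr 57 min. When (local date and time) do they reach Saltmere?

7:50 AM on August 16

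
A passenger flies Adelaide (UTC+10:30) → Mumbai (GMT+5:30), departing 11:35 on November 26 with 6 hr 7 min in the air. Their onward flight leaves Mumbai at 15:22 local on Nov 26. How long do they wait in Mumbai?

2 hours 40 minutes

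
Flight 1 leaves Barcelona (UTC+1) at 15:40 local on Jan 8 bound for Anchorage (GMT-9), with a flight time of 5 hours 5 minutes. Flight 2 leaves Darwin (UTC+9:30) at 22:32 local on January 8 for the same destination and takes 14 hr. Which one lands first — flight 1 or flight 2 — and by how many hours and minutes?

Flight 1 in UTC: 15:40 − 1:00 = 14:40 on Jan 8.
+5 hours 5 minutes → arrive 19:45 UTC on Jan 8.
Flight 2 in UTC: 22:32 − 9:30 = 13:02 on Jan 8.
+14 hours → arrive 03:02 UTC on Jan 9.
Flight 1 lands earlier by 7 hours 17 minutes.

the first, by 7 hours 17 minutes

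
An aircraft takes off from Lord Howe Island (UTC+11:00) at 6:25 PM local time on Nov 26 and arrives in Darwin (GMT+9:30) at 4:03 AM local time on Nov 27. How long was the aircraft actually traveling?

11 hours 8 minutes

Departure in UTC: 6:25 PM − 11:00 = 7:25 AM on Nov 26.
Arrival in UTC: 4:03 AM − 9:30 = 6:33 PM on Nov 26.
Elapsed = 6:33 PM − 7:25 AM = 11 hours 8 minutes.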